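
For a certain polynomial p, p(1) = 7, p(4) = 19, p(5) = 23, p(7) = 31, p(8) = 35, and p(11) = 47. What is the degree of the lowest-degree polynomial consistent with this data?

1

Divided differences on the nodes 1, 4, 5, 7, 8, 11:
  order 0: 7  19  23  31  35  47
  order 1: 4  4  4  4  4
  order 2: 0  0  0  0
  order 3: 0  0  0
  order 4: 0  0
  order 5: 0
The order-1 divided differences are all 4 (nonzero) and every higher order vanishes, so the data lies on a polynomial of degree exactly 1.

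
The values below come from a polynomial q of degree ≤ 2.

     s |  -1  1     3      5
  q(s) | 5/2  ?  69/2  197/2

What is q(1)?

5/2

On equispaced nodes a degree-2 polynomial has vanishing third forward difference, so
  - q(-1) + 3·q(1) - 3·q(3) + q(5) = 0.
Substituting the known values and solving for q(1):
  3·q(1) = 15/2
  q(1) = 5/2.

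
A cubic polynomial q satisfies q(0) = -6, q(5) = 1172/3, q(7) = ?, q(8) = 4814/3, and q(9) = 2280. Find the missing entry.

3230/3

The 4 known points determine the degree-3 polynomial uniquely.
Write q(t) = at^3 + bt^2 + ct + d. Substituting each data point gives a linear system:
  d = -6
  125a + 25b + 5c + d = 1172/3
  512a + 64b + 8c + d = 4814/3
  729a + 81b + 9c + d = 2280
Solving the system yields a = 3, b = 5/3, c = -4, d = -6.
So q(t) = 3t^3 + (5/3)t^2 - 4t - 6.
Then q(7) = 3230/3.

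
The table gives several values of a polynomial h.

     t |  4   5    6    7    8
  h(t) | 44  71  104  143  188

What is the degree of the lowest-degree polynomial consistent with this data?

Forward differences of the values at t = 4, 5, 6, 7, 8:
  h  : 44  71  104  143  188
  Δ  : 27  33  39  45
  Δ^2: 6  6  6
  Δ^3: 0  0
  Δ^4: 0
The second differences are constant (6) and nonzero, while all higher differences vanish, so the minimal degree is 2.

2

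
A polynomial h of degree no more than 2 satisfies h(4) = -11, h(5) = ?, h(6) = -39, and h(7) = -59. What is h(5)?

The 3 known points determine the degree-2 polynomial uniquely.
Write h(s) = as^2 + bs + c. Substituting each data point gives a linear system:
  16a + 4b + c = -11
  36a + 6b + c = -39
  49a + 7b + c = -59
Solving the system yields a = -2, b = 6, c = -3.
So h(s) = -2s^2 + 6s - 3.
Then h(5) = -23.

-23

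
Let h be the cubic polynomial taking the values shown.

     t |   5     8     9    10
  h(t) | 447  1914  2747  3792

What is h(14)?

Write h(t) = at^3 + bt^2 + ct + d. Substituting each data point gives a linear system:
  125a + 25b + 5c + d = 447
  512a + 64b + 8c + d = 1914
  729a + 81b + 9c + d = 2747
  1000a + 100b + 10c + d = 3792
Solving the system yields a = 4, b = -2, c = -1, d = 2.
So h(t) = 4t^3 - 2t^2 - t + 2.
Then h(14) = 10572.

10572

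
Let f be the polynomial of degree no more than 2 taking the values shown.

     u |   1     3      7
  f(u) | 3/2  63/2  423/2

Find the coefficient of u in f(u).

Write f(u) = au^2 + bu + c. Substituting each data point gives a linear system:
  a + b + c = 3/2
  9a + 3b + c = 63/2
  49a + 7b + c = 423/2
Solving the system yields a = 5, b = -5, c = 3/2.
So f(u) = 5u² - 5u + 3/2.
The coefficient of u is -5.

-5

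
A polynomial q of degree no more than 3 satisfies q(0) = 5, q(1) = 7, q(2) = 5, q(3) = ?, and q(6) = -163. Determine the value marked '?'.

The 4 known points determine the degree-3 polynomial uniquely.
Write q(t) = at^3 + bt^2 + ct + d. Substituting each data point gives a linear system:
  d = 5
  a + b + c + d = 7
  8a + 4b + 2c + d = 5
  216a + 36b + 6c + d = -163
Solving the system yields a = -1, b = 1, c = 2, d = 5.
So q(t) = -t^3 + t^2 + 2t + 5.
Then q(3) = -7.

-7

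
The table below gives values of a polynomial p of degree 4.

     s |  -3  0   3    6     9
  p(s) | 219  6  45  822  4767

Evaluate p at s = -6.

Forward differences of the values at s = -3, 0, 3, 6, 9:
  p  : 219  6  45  822  4767
  Δ  : -213  39  777  3945
  Δ^2: 252  738  3168
  Δ^3: 486  2430
  Δ^4: 1944
The fourth differences are constant, confirming degree 4.
Interpolating (Newton forward form) and evaluating at s = -6 gives p(-6) = 2142.

2142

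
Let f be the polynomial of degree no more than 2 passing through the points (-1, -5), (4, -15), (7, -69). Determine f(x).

Using the Lagrange interpolation formula with nodes -1, 4, 7:
  L_0(x) = (x - 4)(x - 7) / 40
  L_1(x) = (x + 1)(x - 7) / -15
  L_2(x) = (x + 1)(x - 4) / 24
Then f(x) = -5·L_0(x) - 15·L_1(x) - 69·L_2(x).
Expanding and collecting terms gives f(x) = -2x^2 + 4x + 1.
Check: f(4) = -15. ✓

f(x) = -2x^2 + 4x + 1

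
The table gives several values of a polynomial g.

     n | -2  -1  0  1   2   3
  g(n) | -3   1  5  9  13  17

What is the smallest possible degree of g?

1

Forward differences of the values at n = -2, -1, 0, 1, 2, 3:
  g  : -3  1  5  9  13  17
  Δ  : 4  4  4  4  4
  Δ^2: 0  0  0  0
  Δ^3: 0  0  0
  Δ^4: 0  0
  Δ^5: 0
The first differences are constant (4) and nonzero, while all higher differences vanish, so the minimal degree is 1.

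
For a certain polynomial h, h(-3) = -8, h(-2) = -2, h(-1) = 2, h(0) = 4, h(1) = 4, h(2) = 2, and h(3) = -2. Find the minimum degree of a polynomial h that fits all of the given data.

2

Forward differences of the values at s = -3, -2, -1, 0, 1, 2, 3:
  h  : -8  -2  2  4  4  2  -2
  Δ  : 6  4  2  0  -2  -4
  Δ^2: -2  -2  -2  -2  -2
  Δ^3: 0  0  0  0
  Δ^4: 0  0  0
  Δ^5: 0  0
  Δ^6: 0
The second differences are constant (-2) and nonzero, while all higher differences vanish, so the minimal degree is 2.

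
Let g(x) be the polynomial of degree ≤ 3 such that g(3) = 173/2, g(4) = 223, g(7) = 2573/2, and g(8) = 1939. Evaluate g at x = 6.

Write g(x) = ax^3 + bx^2 + cx + d. Substituting each data point gives a linear system:
  27a + 9b + 3c + d = 173/2
  64a + 16b + 4c + d = 223
  343a + 49b + 7c + d = 2573/2
  512a + 64b + 8c + d = 1939
Solving the system yields a = 4, b = -3/2, c = -1, d = -5.
So g(x) = 4x^3 - (3/2)x^2 - x - 5.
Then g(6) = 799.

799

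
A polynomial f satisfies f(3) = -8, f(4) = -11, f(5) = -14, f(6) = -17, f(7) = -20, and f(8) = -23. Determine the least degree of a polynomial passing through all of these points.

Forward differences of the values at t = 3, 4, 5, 6, 7, 8:
  f  : -8  -11  -14  -17  -20  -23
  Δ  : -3  -3  -3  -3  -3
  Δ^2: 0  0  0  0
  Δ^3: 0  0  0
  Δ^4: 0  0
  Δ^5: 0
The first differences are constant (-3) and nonzero, while all higher differences vanish, so the minimal degree is 1.

1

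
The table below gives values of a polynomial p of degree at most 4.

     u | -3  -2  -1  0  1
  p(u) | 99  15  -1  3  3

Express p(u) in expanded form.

p(u) = u^4 - 2u^3 - 3u^2 + 4u + 3

Write p(u) = au^4 + bu^3 + cu^2 + du + e. Substituting each data point gives a linear system:
  81a - 27b + 9c - 3d + e = 99
  16a - 8b + 4c - 2d + e = 15
  a - b + c - d + e = -1
  e = 3
  a + b + c + d + e = 3
Solving the system yields a = 1, b = -2, c = -3, d = 4, e = 3.
So p(u) = u^4 - 2u^3 - 3u^2 + 4u + 3.
Check: p(0) = 3. ✓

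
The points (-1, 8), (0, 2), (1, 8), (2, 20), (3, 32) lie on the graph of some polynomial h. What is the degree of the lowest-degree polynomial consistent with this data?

Forward differences of the values at t = -1, 0, 1, 2, 3:
  h  : 8  2  8  20  32
  Δ  : -6  6  12  12
  Δ^2: 12  6  0
  Δ^3: -6  -6
  Δ^4: 0
The third differences are constant (-6) and nonzero, while all higher differences vanish, so the minimal degree is 3.

3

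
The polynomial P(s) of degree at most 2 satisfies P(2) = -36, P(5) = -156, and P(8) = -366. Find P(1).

-16

Using the Lagrange interpolation formula with nodes 2, 5, 8:
  L_0(s) = (s - 5)(s - 8) / 18
  L_1(s) = (s - 2)(s - 8) / -9
  L_2(s) = (s - 2)(s - 5) / 18
Then P(s) = -36·L_0(s) - 156·L_1(s) - 366·L_2(s).
Expanding and collecting terms gives P(s) = -5s^2 - 5s - 6.
Evaluating at s = 1: P(1) = -16.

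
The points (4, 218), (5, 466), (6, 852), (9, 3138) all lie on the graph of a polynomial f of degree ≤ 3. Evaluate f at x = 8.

2158

Write f(x) = ax^3 + bx^2 + cx + d. Substituting each data point gives a linear system:
  64a + 16b + 4c + d = 218
  125a + 25b + 5c + d = 466
  216a + 36b + 6c + d = 852
  729a + 81b + 9c + d = 3138
Solving the system yields a = 5, b = -6, c = -3, d = 6.
So f(x) = 5x³ - 6x² - 3x + 6.
Then f(8) = 2158.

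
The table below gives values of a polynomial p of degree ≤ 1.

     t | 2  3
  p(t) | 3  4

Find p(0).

Using the Lagrange interpolation formula with nodes 2, 3:
  L_0(t) = (t - 3) / -1
  L_1(t) = (t - 2) / 1
Then p(t) = 3·L_0(t) + 4·L_1(t).
Expanding and collecting terms gives p(t) = t + 1.
Evaluating at t = 0: p(0) = 1.

1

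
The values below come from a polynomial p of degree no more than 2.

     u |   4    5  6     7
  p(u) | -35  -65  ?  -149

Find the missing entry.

-103

The 3 known points determine the degree-2 polynomial uniquely.
Write p(u) = au^2 + bu + c. Substituting each data point gives a linear system:
  16a + 4b + c = -35
  25a + 5b + c = -65
  49a + 7b + c = -149
Solving the system yields a = -4, b = 6, c = 5.
So p(u) = -4u^2 + 6u + 5.
Then p(6) = -103.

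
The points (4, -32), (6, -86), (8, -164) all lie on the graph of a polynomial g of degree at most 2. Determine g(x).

g(x) = -3x^2 + 3x + 4

Write g(x) = ax^2 + bx + c. Substituting each data point gives a linear system:
  16a + 4b + c = -32
  36a + 6b + c = -86
  64a + 8b + c = -164
Solving the system yields a = -3, b = 3, c = 4.
So g(x) = -3x^2 + 3x + 4.
Check: g(4) = -32. ✓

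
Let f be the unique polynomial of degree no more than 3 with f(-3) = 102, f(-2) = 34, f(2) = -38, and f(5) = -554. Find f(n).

f(n) = -4n^3 - 2n^2 - 2n + 6

Write f(n) = an^3 + bn^2 + cn + d. Substituting each data point gives a linear system:
  -27a + 9b - 3c + d = 102
  -8a + 4b - 2c + d = 34
  8a + 4b + 2c + d = -38
  125a + 25b + 5c + d = -554
Solving the system yields a = -4, b = -2, c = -2, d = 6.
So f(n) = -4n³ - 2n² - 2n + 6.
Check: f(-2) = 34. ✓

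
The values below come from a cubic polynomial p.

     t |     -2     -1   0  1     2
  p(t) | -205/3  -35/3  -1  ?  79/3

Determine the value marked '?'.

On equispaced nodes a degree-3 polynomial has vanishing fourth forward difference, so
  p(-2) - 4·p(-1) + 6·p(0) - 4·p(1) + p(2) = 0.
Substituting the known values and solving for p(1):
  -4·p(1) = 4/3
  p(1) = -1/3.

-1/3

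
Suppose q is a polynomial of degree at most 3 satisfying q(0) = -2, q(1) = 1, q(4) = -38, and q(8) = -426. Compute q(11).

Using the Lagrange interpolation formula with nodes 0, 1, 4, 8:
  L_0(u) = (u - 1)(u - 4)(u - 8) / -32
  L_1(u) = u(u - 4)(u - 8) / 21
  L_2(u) = u(u - 1)(u - 8) / -48
  L_3(u) = u(u - 1)(u - 4) / 224
Then q(u) = -2·L_0(u) + 1·L_1(u) - 38·L_2(u) - 426·L_3(u).
Expanding and collecting terms gives q(u) = -u^3 + u^2 + 3u - 2.
Evaluating at u = 11: q(11) = -1179.

-1179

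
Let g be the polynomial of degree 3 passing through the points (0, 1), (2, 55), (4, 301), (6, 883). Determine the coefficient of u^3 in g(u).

3

Write g(u) = au^3 + bu^2 + cu + d. Substituting each data point gives a linear system:
  d = 1
  8a + 4b + 2c + d = 55
  64a + 16b + 4c + d = 301
  216a + 36b + 6c + d = 883
Solving the system yields a = 3, b = 6, c = 3, d = 1.
So g(u) = 3u³ + 6u² + 3u + 1.
The leading coefficient is 3.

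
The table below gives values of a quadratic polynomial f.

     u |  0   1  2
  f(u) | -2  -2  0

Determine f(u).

f(u) = u^2 - u - 2

Write f(u) = au^2 + bu + c. Substituting each data point gives a linear system:
  c = -2
  a + b + c = -2
  4a + 2b + c = 0
Solving the system yields a = 1, b = -1, c = -2.
So f(u) = u² - u - 2.
Check: f(0) = -2. ✓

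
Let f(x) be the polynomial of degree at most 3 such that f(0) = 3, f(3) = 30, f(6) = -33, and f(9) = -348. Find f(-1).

Write f(x) = ax^3 + bx^2 + cx + d. Substituting each data point gives a linear system:
  d = 3
  27a + 9b + 3c + d = 30
  216a + 36b + 6c + d = -33
  729a + 81b + 9c + d = -348
Solving the system yields a = -1, b = 4, c = 6, d = 3.
So f(x) = -x³ + 4x² + 6x + 3.
Then f(-1) = 2.

2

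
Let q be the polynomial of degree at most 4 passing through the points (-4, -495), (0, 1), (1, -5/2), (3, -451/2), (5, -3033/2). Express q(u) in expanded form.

Write q(u) = au^4 + bu^3 + cu^2 + du + e. Substituting each data point gives a linear system:
  256a - 64b + 16c - 4d + e = -495
  e = 1
  a + b + c + d + e = -5/2
  81a + 27b + 9c + 3d + e = -451/2
  625a + 125b + 25c + 5d + e = -3033/2
Solving the system yields a = -2, b = -3/2, c = -4, d = 4, e = 1.
So q(u) = -2u^4 - (3/2)u^3 - 4u^2 + 4u + 1.
Check: q(0) = 1. ✓

q(u) = -2u^4 - (3/2)u^3 - 4u^2 + 4u + 1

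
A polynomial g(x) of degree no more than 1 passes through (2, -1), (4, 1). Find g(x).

g(x) = x - 3

Using the Lagrange interpolation formula with nodes 2, 4:
  L_0(x) = (x - 4) / -2
  L_1(x) = (x - 2) / 2
Then g(x) = -1·L_0(x) + 1·L_1(x).
Expanding and collecting terms gives g(x) = x - 3.
Check: g(2) = -1. ✓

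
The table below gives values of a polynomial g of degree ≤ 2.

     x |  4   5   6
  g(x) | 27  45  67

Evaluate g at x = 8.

123

Write g(x) = ax^2 + bx + c. Substituting each data point gives a linear system:
  16a + 4b + c = 27
  25a + 5b + c = 45
  36a + 6b + c = 67
Solving the system yields a = 2, b = 0, c = -5.
So g(x) = 2x^2 - 5.
Then g(8) = 123.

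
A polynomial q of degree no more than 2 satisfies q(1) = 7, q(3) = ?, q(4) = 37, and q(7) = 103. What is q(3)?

The 3 known points determine the degree-2 polynomial uniquely.
Write q(t) = at^2 + bt + c. Substituting each data point gives a linear system:
  a + b + c = 7
  16a + 4b + c = 37
  49a + 7b + c = 103
Solving the system yields a = 2, b = 0, c = 5.
So q(t) = 2t² + 5.
Then q(3) = 23.

23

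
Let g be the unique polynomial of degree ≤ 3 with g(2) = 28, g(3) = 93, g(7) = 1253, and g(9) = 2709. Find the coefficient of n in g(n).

4

Write g(n) = an^3 + bn^2 + cn + d. Substituting each data point gives a linear system:
  8a + 4b + 2c + d = 28
  27a + 9b + 3c + d = 93
  343a + 49b + 7c + d = 1253
  729a + 81b + 9c + d = 2709
Solving the system yields a = 4, b = -3, c = 4, d = 0.
So g(n) = 4n^3 - 3n^2 + 4n.
The coefficient of n is 4.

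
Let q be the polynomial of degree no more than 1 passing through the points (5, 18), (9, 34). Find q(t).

q(t) = 4t - 2

Write q(t) = at + b. Substituting each data point gives a linear system:
  5a + b = 18
  9a + b = 34
Solving the system yields a = 4, b = -2.
So q(t) = 4t - 2.
Check: q(9) = 34. ✓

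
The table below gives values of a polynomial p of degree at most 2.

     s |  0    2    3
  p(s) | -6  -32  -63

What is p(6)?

-228

Write p(s) = as^2 + bs + c. Substituting each data point gives a linear system:
  c = -6
  4a + 2b + c = -32
  9a + 3b + c = -63
Solving the system yields a = -6, b = -1, c = -6.
So p(s) = -6s² - s - 6.
Then p(6) = -228.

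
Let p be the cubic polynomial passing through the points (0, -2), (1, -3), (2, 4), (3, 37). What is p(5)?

Using the Lagrange interpolation formula with nodes 0, 1, 2, 3:
  L_0(u) = (u - 1)(u - 2)(u - 3) / -6
  L_1(u) = u(u - 2)(u - 3) / 2
  L_2(u) = u(u - 1)(u - 3) / -2
  L_3(u) = u(u - 1)(u - 2) / 6
Then p(u) = -2·L_0(u) - 3·L_1(u) + 4·L_2(u) + 37·L_3(u).
Expanding and collecting terms gives p(u) = 3u³ - 5u² + u - 2.
Evaluating at u = 5: p(5) = 253.

253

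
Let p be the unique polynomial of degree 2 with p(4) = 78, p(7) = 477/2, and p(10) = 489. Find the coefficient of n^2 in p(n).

5

Write p(n) = an^2 + bn + c. Substituting each data point gives a linear system:
  16a + 4b + c = 78
  49a + 7b + c = 477/2
  100a + 10b + c = 489
Solving the system yields a = 5, b = -3/2, c = 4.
So p(n) = 5n² - (3/2)n + 4.
The leading coefficient is 5.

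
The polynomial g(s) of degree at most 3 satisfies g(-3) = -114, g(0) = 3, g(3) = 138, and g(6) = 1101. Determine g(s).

g(s) = 5s^3 + s^2 - 3s + 3

Write g(s) = as^3 + bs^2 + cs + d. Substituting each data point gives a linear system:
  -27a + 9b - 3c + d = -114
  d = 3
  27a + 9b + 3c + d = 138
  216a + 36b + 6c + d = 1101
Solving the system yields a = 5, b = 1, c = -3, d = 3.
So g(s) = 5s^3 + s^2 - 3s + 3.
Check: g(-3) = -114. ✓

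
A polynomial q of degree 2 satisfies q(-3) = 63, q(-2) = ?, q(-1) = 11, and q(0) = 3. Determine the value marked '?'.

31

On equispaced nodes a degree-2 polynomial has vanishing third forward difference, so
  - q(-3) + 3·q(-2) - 3·q(-1) + q(0) = 0.
Substituting the known values and solving for q(-2):
  3·q(-2) = 93
  q(-2) = 31.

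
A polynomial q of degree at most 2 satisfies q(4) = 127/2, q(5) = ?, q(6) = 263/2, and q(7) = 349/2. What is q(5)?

189/2

The 3 known points determine the degree-2 polynomial uniquely.
Write q(s) = as^2 + bs + c. Substituting each data point gives a linear system:
  16a + 4b + c = 127/2
  36a + 6b + c = 263/2
  49a + 7b + c = 349/2
Solving the system yields a = 3, b = 4, c = -1/2.
So q(s) = 3s^2 + 4s - 1/2.
Then q(5) = 189/2.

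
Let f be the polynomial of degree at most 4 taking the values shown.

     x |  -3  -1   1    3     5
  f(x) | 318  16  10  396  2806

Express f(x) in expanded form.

Write f(x) = ax^4 + bx^3 + cx^2 + dx + e. Substituting each data point gives a linear system:
  81a - 27b + 9c - 3d + e = 318
  a - b + c - d + e = 16
  a + b + c + d + e = 10
  81a + 27b + 9c + 3d + e = 396
  625a + 125b + 25c + 5d + e = 2806
Solving the system yields a = 4, b = 2, c = 3, d = -5, e = 6.
So f(x) = 4x^4 + 2x^3 + 3x^2 - 5x + 6.
Check: f(5) = 2806. ✓

f(x) = 4x^4 + 2x^3 + 3x^2 - 5x + 6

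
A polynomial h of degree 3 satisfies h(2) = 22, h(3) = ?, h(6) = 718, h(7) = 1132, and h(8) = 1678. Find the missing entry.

The 4 known points determine the degree-3 polynomial uniquely.
Write h(n) = an^3 + bn^2 + cn + d. Substituting each data point gives a linear system:
  8a + 4b + 2c + d = 22
  216a + 36b + 6c + d = 718
  343a + 49b + 7c + d = 1132
  512a + 64b + 8c + d = 1678
Solving the system yields a = 3, b = 3, c = -6, d = -2.
So h(n) = 3n³ + 3n² - 6n - 2.
Then h(3) = 88.

88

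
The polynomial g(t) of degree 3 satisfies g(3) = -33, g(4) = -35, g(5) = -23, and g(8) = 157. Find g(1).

Using the Lagrange interpolation formula with nodes 3, 4, 5, 8:
  L_0(t) = (t - 4)(t - 5)(t - 8) / -10
  L_1(t) = (t - 3)(t - 5)(t - 8) / 4
  L_2(t) = (t - 3)(t - 4)(t - 8) / -6
  L_3(t) = (t - 3)(t - 4)(t - 5) / 60
Then g(t) = -33·L_0(t) - 35·L_1(t) - 23·L_2(t) + 157·L_3(t).
Expanding and collecting terms gives g(t) = t^3 - 5t^2 - 4t - 3.
Evaluating at t = 1: g(1) = -11.

-11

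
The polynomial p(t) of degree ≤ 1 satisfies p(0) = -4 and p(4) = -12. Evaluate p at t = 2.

-8

Write p(t) = at + b. Substituting each data point gives a linear system:
  b = -4
  4a + b = -12
Solving the system yields a = -2, b = -4.
So p(t) = -2t - 4.
Then p(2) = -8.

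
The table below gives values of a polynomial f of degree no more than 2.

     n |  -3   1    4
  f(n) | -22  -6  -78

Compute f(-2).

Using the Lagrange interpolation formula with nodes -3, 1, 4:
  L_0(n) = (n - 1)(n - 4) / 28
  L_1(n) = (n + 3)(n - 4) / -12
  L_2(n) = (n + 3)(n - 1) / 21
Then f(n) = -22·L_0(n) - 6·L_1(n) - 78·L_2(n).
Expanding and collecting terms gives f(n) = -4n^2 - 4n + 2.
Evaluating at n = -2: f(-2) = -6.

-6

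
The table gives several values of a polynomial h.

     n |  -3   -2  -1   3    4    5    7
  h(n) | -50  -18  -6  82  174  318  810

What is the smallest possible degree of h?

3

Divided differences on the nodes -3, -2, -1, 3, 4, 5, 7:
  order 0: -50  -18  -6  82  174  318  810
  order 1: 32  12  22  92  144  246
  order 2: -10  2  14  26  34
  order 3: 2  2  2  2
  order 4: 0  0  0
  order 5: 0  0
  order 6: 0
The order-3 divided differences are all 2 (nonzero) and every higher order vanishes, so the data lies on a polynomial of degree exactly 3.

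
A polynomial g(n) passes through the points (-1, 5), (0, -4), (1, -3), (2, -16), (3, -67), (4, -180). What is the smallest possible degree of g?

Forward differences of the values at n = -1, 0, 1, 2, 3, 4:
  g  : 5  -4  -3  -16  -67  -180
  Δ  : -9  1  -13  -51  -113
  Δ^2: 10  -14  -38  -62
  Δ^3: -24  -24  -24
  Δ^4: 0  0
  Δ^5: 0
The third differences are constant (-24) and nonzero, while all higher differences vanish, so the minimal degree is 3.

3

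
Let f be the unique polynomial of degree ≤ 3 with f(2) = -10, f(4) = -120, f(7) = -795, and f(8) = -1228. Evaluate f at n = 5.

-259

Write f(n) = an^3 + bn^2 + cn + d. Substituting each data point gives a linear system:
  8a + 4b + 2c + d = -10
  64a + 16b + 4c + d = -120
  343a + 49b + 7c + d = -795
  512a + 64b + 8c + d = -1228
Solving the system yields a = -3, b = 5, c = -1, d = -4.
So f(n) = -3n^3 + 5n^2 - n - 4.
Then f(5) = -259.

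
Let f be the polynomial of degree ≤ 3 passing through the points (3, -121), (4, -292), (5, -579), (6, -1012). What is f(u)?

Write f(u) = au^3 + bu^2 + cu + d. Substituting each data point gives a linear system:
  27a + 9b + 3c + d = -121
  64a + 16b + 4c + d = -292
  125a + 25b + 5c + d = -579
  216a + 36b + 6c + d = -1012
Solving the system yields a = -5, b = 2, c = 0, d = -4.
So f(u) = -5u^3 + 2u^2 - 4.
Check: f(5) = -579. ✓

f(u) = -5u^3 + 2u^2 - 4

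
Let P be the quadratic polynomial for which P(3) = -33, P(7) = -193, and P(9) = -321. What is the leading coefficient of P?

Write P(x) = ax^2 + bx + c. Substituting each data point gives a linear system:
  9a + 3b + c = -33
  49a + 7b + c = -193
  81a + 9b + c = -321
Solving the system yields a = -4, b = 0, c = 3.
So P(x) = -4x^2 + 3.
The leading coefficient is -4.

-4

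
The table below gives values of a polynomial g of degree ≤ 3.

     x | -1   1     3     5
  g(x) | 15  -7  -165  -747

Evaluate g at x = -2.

65

Using the Lagrange interpolation formula with nodes -1, 1, 3, 5:
  L_0(x) = (x - 1)(x - 3)(x - 5) / -48
  L_1(x) = (x + 1)(x - 3)(x - 5) / 16
  L_2(x) = (x + 1)(x - 1)(x - 5) / -16
  L_3(x) = (x + 1)(x - 1)(x - 3) / 48
Then g(x) = 15·L_0(x) - 7·L_1(x) - 165·L_2(x) - 747·L_3(x).
Expanding and collecting terms gives g(x) = -6x³ + x² - 5x + 3.
Evaluating at x = -2: g(-2) = 65.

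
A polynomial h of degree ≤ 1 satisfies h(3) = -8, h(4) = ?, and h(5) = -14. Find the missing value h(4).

The 2 known points determine the degree-1 polynomial uniquely.
Write h(t) = at + b. Substituting each data point gives a linear system:
  3a + b = -8
  5a + b = -14
Solving the system yields a = -3, b = 1.
So h(t) = -3t + 1.
Then h(4) = -11.

-11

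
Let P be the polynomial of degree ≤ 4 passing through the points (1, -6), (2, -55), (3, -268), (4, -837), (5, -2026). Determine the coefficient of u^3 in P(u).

Write P(u) = au^4 + bu^3 + cu^2 + du + e. Substituting each data point gives a linear system:
  a + b + c + d + e = -6
  16a + 8b + 4c + 2d + e = -55
  81a + 27b + 9c + 3d + e = -268
  256a + 64b + 16c + 4d + e = -837
  625a + 125b + 25c + 5d + e = -2026
Solving the system yields a = -3, b = -2, c = 5, d = -5, e = -1.
So P(u) = -3u^4 - 2u^3 + 5u^2 - 5u - 1.
The coefficient of u^3 is -2.

-2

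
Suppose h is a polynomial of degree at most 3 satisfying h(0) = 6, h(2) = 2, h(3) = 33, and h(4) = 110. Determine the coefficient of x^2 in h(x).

Write h(x) = ax^3 + bx^2 + cx + d. Substituting each data point gives a linear system:
  d = 6
  8a + 4b + 2c + d = 2
  27a + 9b + 3c + d = 33
  64a + 16b + 4c + d = 110
Solving the system yields a = 3, b = -4, c = -6, d = 6.
So h(x) = 3x³ - 4x² - 6x + 6.
The coefficient of x^2 is -4.

-4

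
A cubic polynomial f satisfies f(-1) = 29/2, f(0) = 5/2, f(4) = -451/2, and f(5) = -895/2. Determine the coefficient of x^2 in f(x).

3

Write f(x) = ax^3 + bx^2 + cx + d. Substituting each data point gives a linear system:
  -a + b - c + d = 29/2
  d = 5/2
  64a + 16b + 4c + d = -451/2
  125a + 25b + 5c + d = -895/2
Solving the system yields a = -4, b = 3, c = -5, d = 5/2.
So f(x) = -4x^3 + 3x^2 - 5x + 5/2.
The coefficient of x^2 is 3.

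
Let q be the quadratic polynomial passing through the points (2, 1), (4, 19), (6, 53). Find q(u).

Write q(u) = au^2 + bu + c. Substituting each data point gives a linear system:
  4a + 2b + c = 1
  16a + 4b + c = 19
  36a + 6b + c = 53
Solving the system yields a = 2, b = -3, c = -1.
So q(u) = 2u^2 - 3u - 1.
Check: q(6) = 53. ✓

q(u) = 2u^2 - 3u - 1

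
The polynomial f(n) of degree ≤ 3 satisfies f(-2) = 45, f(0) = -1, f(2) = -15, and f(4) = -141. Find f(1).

Forward differences of the values at n = -2, 0, 2, 4:
  f  : 45  -1  -15  -141
  Δ  : -46  -14  -126
  Δ^2: 32  -112
  Δ^3: -144
The third differences are constant, confirming degree 3.
Interpolating (Newton forward form) and evaluating at n = 1 gives f(1) = -3.

-3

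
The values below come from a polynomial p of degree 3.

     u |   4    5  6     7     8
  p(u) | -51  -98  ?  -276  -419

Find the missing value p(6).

-171

On equispaced nodes a degree-3 polynomial has vanishing fourth forward difference, so
  p(4) - 4·p(5) + 6·p(6) - 4·p(7) + p(8) = 0.
Substituting the known values and solving for p(6):
  6·p(6) = -1026
  p(6) = -171.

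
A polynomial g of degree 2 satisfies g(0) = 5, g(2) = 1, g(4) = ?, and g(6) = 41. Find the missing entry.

13

On equispaced nodes a degree-2 polynomial has vanishing third forward difference, so
  - g(0) + 3·g(2) - 3·g(4) + g(6) = 0.
Substituting the known values and solving for g(4):
  -3·g(4) = -39
  g(4) = 13.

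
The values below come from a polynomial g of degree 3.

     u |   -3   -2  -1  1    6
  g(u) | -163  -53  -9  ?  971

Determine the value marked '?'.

1

The 4 known points determine the degree-3 polynomial uniquely.
Write g(u) = au^3 + bu^2 + cu + d. Substituting each data point gives a linear system:
  -27a + 9b - 3c + d = -163
  -8a + 4b - 2c + d = -53
  -a + b - c + d = -9
  216a + 36b + 6c + d = 971
Solving the system yields a = 5, b = -3, c = 0, d = -1.
So g(u) = 5u^3 - 3u^2 - 1.
Then g(1) = 1.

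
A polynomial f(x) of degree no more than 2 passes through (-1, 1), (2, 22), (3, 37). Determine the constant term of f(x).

4

Write f(x) = ax^2 + bx + c. Substituting each data point gives a linear system:
  a - b + c = 1
  4a + 2b + c = 22
  9a + 3b + c = 37
Solving the system yields a = 2, b = 5, c = 4.
So f(x) = 2x^2 + 5x + 4.
The constant term is 4.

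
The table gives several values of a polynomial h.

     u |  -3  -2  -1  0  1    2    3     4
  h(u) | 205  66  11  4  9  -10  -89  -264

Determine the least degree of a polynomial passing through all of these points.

3

Forward differences of the values at u = -3, -2, -1, 0, 1, 2, 3, 4:
  h  : 205  66  11  4  9  -10  -89  -264
  Δ  : -139  -55  -7  5  -19  -79  -175
  Δ^2: 84  48  12  -24  -60  -96
  Δ^3: -36  -36  -36  -36  -36
  Δ^4: 0  0  0  0
  Δ^5: 0  0  0
  Δ^6: 0  0
  Δ^7: 0
The third differences are constant (-36) and nonzero, while all higher differences vanish, so the minimal degree is 3.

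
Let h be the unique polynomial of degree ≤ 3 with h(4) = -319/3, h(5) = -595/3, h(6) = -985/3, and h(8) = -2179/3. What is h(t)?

Write h(t) = at^3 + bt^2 + ct + d. Substituting each data point gives a linear system:
  64a + 16b + 4c + d = -319/3
  125a + 25b + 5c + d = -595/3
  216a + 36b + 6c + d = -985/3
  512a + 64b + 8c + d = -2179/3
Solving the system yields a = -1, b = -4, c = 5, d = 5/3.
So h(t) = -t^3 - 4t^2 + 5t + 5/3.
Check: h(8) = -2179/3. ✓

h(t) = -t^3 - 4t^2 + 5t + 5/3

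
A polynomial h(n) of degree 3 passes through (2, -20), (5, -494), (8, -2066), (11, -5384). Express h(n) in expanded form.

Using the Lagrange interpolation formula with nodes 2, 5, 8, 11:
  L_0(n) = (n - 5)(n - 8)(n - 11) / -162
  L_1(n) = (n - 2)(n - 8)(n - 11) / 54
  L_2(n) = (n - 2)(n - 5)(n - 11) / -54
  L_3(n) = (n - 2)(n - 5)(n - 8) / 162
Then h(n) = -20·L_0(n) - 494·L_1(n) - 2066·L_2(n) - 5384·L_3(n).
Expanding and collecting terms gives h(n) = -4n^3 - n^2 + 5n + 6.
Check: h(5) = -494. ✓

h(n) = -4n^3 - n^2 + 5n + 6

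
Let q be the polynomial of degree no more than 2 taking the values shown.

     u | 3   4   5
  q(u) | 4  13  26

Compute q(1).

Using the Lagrange interpolation formula with nodes 3, 4, 5:
  L_0(u) = (u - 4)(u - 5) / 2
  L_1(u) = (u - 3)(u - 5) / -1
  L_2(u) = (u - 3)(u - 4) / 2
Then q(u) = 4·L_0(u) + 13·L_1(u) + 26·L_2(u).
Expanding and collecting terms gives q(u) = 2u^2 - 5u + 1.
Evaluating at u = 1: q(1) = -2.

-2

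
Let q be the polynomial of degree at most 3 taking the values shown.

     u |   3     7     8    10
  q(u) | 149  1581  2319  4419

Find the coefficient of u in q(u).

Write q(u) = au^3 + bu^2 + cu + d. Substituting each data point gives a linear system:
  27a + 9b + 3c + d = 149
  343a + 49b + 7c + d = 1581
  512a + 64b + 8c + d = 2319
  1000a + 100b + 10c + d = 4419
Solving the system yields a = 4, b = 4, c = 2, d = -1.
So q(u) = 4u^3 + 4u^2 + 2u - 1.
The coefficient of u is 2.

2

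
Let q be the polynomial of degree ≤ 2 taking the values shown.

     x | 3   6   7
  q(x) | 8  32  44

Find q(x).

q(x) = x^2 - x + 2

Write q(x) = ax^2 + bx + c. Substituting each data point gives a linear system:
  9a + 3b + c = 8
  36a + 6b + c = 32
  49a + 7b + c = 44
Solving the system yields a = 1, b = -1, c = 2.
So q(x) = x^2 - x + 2.
Check: q(6) = 32. ✓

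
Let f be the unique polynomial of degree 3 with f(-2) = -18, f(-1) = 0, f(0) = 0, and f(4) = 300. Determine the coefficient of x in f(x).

Write f(x) = ax^3 + bx^2 + cx + d. Substituting each data point gives a linear system:
  -8a + 4b - 2c + d = -18
  -a + b - c + d = 0
  d = 0
  64a + 16b + 4c + d = 300
Solving the system yields a = 4, b = 3, c = -1, d = 0.
So f(x) = 4x^3 + 3x^2 - x.
The coefficient of x is -1.

-1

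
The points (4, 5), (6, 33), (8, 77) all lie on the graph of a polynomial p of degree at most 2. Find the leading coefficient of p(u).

2

Write p(u) = au^2 + bu + c. Substituting each data point gives a linear system:
  16a + 4b + c = 5
  36a + 6b + c = 33
  64a + 8b + c = 77
Solving the system yields a = 2, b = -6, c = -3.
So p(u) = 2u^2 - 6u - 3.
The leading coefficient is 2.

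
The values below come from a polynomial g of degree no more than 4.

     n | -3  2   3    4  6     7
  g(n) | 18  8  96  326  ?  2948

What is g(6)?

1620

The 5 known points determine the degree-4 polynomial uniquely.
Write g(n) = an^4 + bn^3 + cn^2 + dn + e. Substituting each data point gives a linear system:
  81a - 27b + 9c - 3d + e = 18
  16a + 8b + 4c + 2d + e = 8
  81a + 27b + 9c + 3d + e = 96
  256a + 64b + 16c + 4d + e = 326
  2401a + 343b + 49c + 7d + e = 2948
Solving the system yields a = 1, b = 2, c = -2, d = -5, e = -6.
So g(n) = n⁴ + 2n³ - 2n² - 5n - 6.
Then g(6) = 1620.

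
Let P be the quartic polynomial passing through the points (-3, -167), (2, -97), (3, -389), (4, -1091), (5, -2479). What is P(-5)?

Write P(t) = at^4 + bt^3 + ct^2 + dt + e. Substituting each data point gives a linear system:
  81a - 27b + 9c - 3d + e = -167
  16a + 8b + 4c + 2d + e = -97
  81a + 27b + 9c + 3d + e = -389
  256a + 64b + 16c + 4d + e = -1091
  625a + 125b + 25c + 5d + e = -2479
Solving the system yields a = -3, b = -4, c = -4, d = -1, e = 1.
So P(t) = -3t^4 - 4t^3 - 4t^2 - t + 1.
Then P(-5) = -1469.

-1469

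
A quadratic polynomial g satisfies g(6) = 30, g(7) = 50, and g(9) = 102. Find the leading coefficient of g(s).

2

Write g(s) = as^2 + bs + c. Substituting each data point gives a linear system:
  36a + 6b + c = 30
  49a + 7b + c = 50
  81a + 9b + c = 102
Solving the system yields a = 2, b = -6, c = -6.
So g(s) = 2s^2 - 6s - 6.
The leading coefficient is 2.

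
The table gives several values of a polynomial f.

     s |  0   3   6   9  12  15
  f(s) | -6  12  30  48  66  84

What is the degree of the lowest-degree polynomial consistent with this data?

Forward differences of the values at s = 0, 3, 6, 9, 12, 15:
  f  : -6  12  30  48  66  84
  Δ  : 18  18  18  18  18
  Δ^2: 0  0  0  0
  Δ^3: 0  0  0
  Δ^4: 0  0
  Δ^5: 0
The first differences are constant (18) and nonzero, while all higher differences vanish, so the minimal degree is 1.

1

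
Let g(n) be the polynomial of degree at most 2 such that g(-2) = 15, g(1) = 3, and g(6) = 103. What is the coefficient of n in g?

Write g(n) = an^2 + bn + c. Substituting each data point gives a linear system:
  4a - 2b + c = 15
  a + b + c = 3
  36a + 6b + c = 103
Solving the system yields a = 3, b = -1, c = 1.
So g(n) = 3n^2 - n + 1.
The coefficient of n is -1.

-1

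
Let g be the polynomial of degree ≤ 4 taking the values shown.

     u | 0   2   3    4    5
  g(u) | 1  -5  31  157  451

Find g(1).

Write g(u) = au^4 + bu^3 + cu^2 + du + e. Substituting each data point gives a linear system:
  e = 1
  16a + 8b + 4c + 2d + e = -5
  81a + 27b + 9c + 3d + e = 31
  256a + 64b + 16c + 4d + e = 157
  625a + 125b + 25c + 5d + e = 451
Solving the system yields a = 1, b = -1, c = -1, d = -5, e = 1.
So g(u) = u^4 - u^3 - u^2 - 5u + 1.
Then g(1) = -5.

-5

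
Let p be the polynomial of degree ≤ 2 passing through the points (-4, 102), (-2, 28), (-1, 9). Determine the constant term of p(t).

2

Write p(t) = at^2 + bt + c. Substituting each data point gives a linear system:
  16a - 4b + c = 102
  4a - 2b + c = 28
  a - b + c = 9
Solving the system yields a = 6, b = -1, c = 2.
So p(t) = 6t^2 - t + 2.
The constant term is 2.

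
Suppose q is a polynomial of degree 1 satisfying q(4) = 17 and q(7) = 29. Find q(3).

13

Using the Lagrange interpolation formula with nodes 4, 7:
  L_0(u) = (u - 7) / -3
  L_1(u) = (u - 4) / 3
Then q(u) = 17·L_0(u) + 29·L_1(u).
Expanding and collecting terms gives q(u) = 4u + 1.
Evaluating at u = 3: q(3) = 13.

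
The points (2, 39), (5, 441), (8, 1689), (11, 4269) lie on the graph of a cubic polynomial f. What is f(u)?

f(u) = 3u^3 + 2u^2 + 3u + 1

Using the Lagrange interpolation formula with nodes 2, 5, 8, 11:
  L_0(u) = (u - 5)(u - 8)(u - 11) / -162
  L_1(u) = (u - 2)(u - 8)(u - 11) / 54
  L_2(u) = (u - 2)(u - 5)(u - 11) / -54
  L_3(u) = (u - 2)(u - 5)(u - 8) / 162
Then f(u) = 39·L_0(u) + 441·L_1(u) + 1689·L_2(u) + 4269·L_3(u).
Expanding and collecting terms gives f(u) = 3u³ + 2u² + 3u + 1.
Check: f(2) = 39. ✓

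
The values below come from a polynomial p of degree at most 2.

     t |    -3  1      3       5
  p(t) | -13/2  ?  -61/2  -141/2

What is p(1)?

The 3 known points determine the degree-2 polynomial uniquely.
Write p(t) = at^2 + bt + c. Substituting each data point gives a linear system:
  9a - 3b + c = -13/2
  9a + 3b + c = -61/2
  25a + 5b + c = -141/2
Solving the system yields a = -2, b = -4, c = -1/2.
So p(t) = -2t² - 4t - 1/2.
Then p(1) = -13/2.

-13/2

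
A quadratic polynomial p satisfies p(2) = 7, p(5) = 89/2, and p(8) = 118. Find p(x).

Using the Lagrange interpolation formula with nodes 2, 5, 8:
  L_0(x) = (x - 5)(x - 8) / 18
  L_1(x) = (x - 2)(x - 8) / -9
  L_2(x) = (x - 2)(x - 5) / 18
Then p(x) = 7·L_0(x) + 89/2·L_1(x) + 118·L_2(x).
Expanding and collecting terms gives p(x) = 2x^2 - (3/2)x + 2.
Check: p(8) = 118. ✓

p(x) = 2x^2 - (3/2)x + 2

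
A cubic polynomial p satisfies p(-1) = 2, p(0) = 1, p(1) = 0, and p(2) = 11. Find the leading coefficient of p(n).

2

Write p(n) = an^3 + bn^2 + cn + d. Substituting each data point gives a linear system:
  -a + b - c + d = 2
  d = 1
  a + b + c + d = 0
  8a + 4b + 2c + d = 11
Solving the system yields a = 2, b = 0, c = -3, d = 1.
So p(n) = 2n^3 - 3n + 1.
The leading coefficient is 2.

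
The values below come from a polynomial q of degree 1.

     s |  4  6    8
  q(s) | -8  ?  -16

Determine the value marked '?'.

-12

The 2 known points determine the degree-1 polynomial uniquely.
Write q(s) = as + b. Substituting each data point gives a linear system:
  4a + b = -8
  8a + b = -16
Solving the system yields a = -2, b = 0.
So q(s) = -2s.
Then q(6) = -12.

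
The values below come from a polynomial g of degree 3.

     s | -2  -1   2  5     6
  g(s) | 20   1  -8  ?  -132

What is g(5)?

The 4 known points determine the degree-3 polynomial uniquely.
Write g(s) = as^3 + bs^2 + cs + d. Substituting each data point gives a linear system:
  -8a + 4b - 2c + d = 20
  -a + b - c + d = 1
  8a + 4b + 2c + d = -8
  216a + 36b + 6c + d = -132
Solving the system yields a = -1, b = 3, c = -3, d = -6.
So g(s) = -s³ + 3s² - 3s - 6.
Then g(5) = -71.

-71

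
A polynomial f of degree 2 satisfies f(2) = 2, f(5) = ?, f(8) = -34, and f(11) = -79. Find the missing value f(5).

The 3 known points determine the degree-2 polynomial uniquely.
Write f(u) = au^2 + bu + c. Substituting each data point gives a linear system:
  4a + 2b + c = 2
  64a + 8b + c = -34
  121a + 11b + c = -79
Solving the system yields a = -1, b = 4, c = -2.
So f(u) = -u^2 + 4u - 2.
Then f(5) = -7.

-7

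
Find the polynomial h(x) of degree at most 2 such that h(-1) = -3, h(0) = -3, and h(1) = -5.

h(x) = -x^2 - x - 3

Write h(x) = ax^2 + bx + c. Substituting each data point gives a linear system:
  a - b + c = -3
  c = -3
  a + b + c = -5
Solving the system yields a = -1, b = -1, c = -3.
So h(x) = -x^2 - x - 3.
Check: h(1) = -5. ✓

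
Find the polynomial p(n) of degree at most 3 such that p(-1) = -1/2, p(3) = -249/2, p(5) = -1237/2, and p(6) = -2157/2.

p(n) = -5n^3 - n^2 + 6n + 3/2

Using the Lagrange interpolation formula with nodes -1, 3, 5, 6:
  L_0(n) = (n - 3)(n - 5)(n - 6) / -168
  L_1(n) = (n + 1)(n - 5)(n - 6) / 24
  L_2(n) = (n + 1)(n - 3)(n - 6) / -12
  L_3(n) = (n + 1)(n - 3)(n - 5) / 21
Then p(n) = -1/2·L_0(n) - 249/2·L_1(n) - 1237/2·L_2(n) - 2157/2·L_3(n).
Expanding and collecting terms gives p(n) = -5n^3 - n^2 + 6n + 3/2.
Check: p(6) = -2157/2. ✓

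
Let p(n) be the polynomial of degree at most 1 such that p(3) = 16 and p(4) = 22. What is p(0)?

-2

Write p(n) = an + b. Substituting each data point gives a linear system:
  3a + b = 16
  4a + b = 22
Solving the system yields a = 6, b = -2.
So p(n) = 6n - 2.
Then p(0) = -2.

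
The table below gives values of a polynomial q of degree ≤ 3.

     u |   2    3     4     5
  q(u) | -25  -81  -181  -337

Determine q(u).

q(u) = -2u^3 - 4u^2 + 2u + 3

Write q(u) = au^3 + bu^2 + cu + d. Substituting each data point gives a linear system:
  8a + 4b + 2c + d = -25
  27a + 9b + 3c + d = -81
  64a + 16b + 4c + d = -181
  125a + 25b + 5c + d = -337
Solving the system yields a = -2, b = -4, c = 2, d = 3.
So q(u) = -2u^3 - 4u^2 + 2u + 3.
Check: q(5) = -337. ✓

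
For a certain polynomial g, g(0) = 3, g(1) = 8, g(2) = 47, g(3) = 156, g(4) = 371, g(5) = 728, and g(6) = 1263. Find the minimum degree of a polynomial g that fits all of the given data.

3

Forward differences of the values at t = 0, 1, 2, 3, 4, 5, 6:
  g  : 3  8  47  156  371  728  1263
  Δ  : 5  39  109  215  357  535
  Δ^2: 34  70  106  142  178
  Δ^3: 36  36  36  36
  Δ^4: 0  0  0
  Δ^5: 0  0
  Δ^6: 0
The third differences are constant (36) and nonzero, while all higher differences vanish, so the minimal degree is 3.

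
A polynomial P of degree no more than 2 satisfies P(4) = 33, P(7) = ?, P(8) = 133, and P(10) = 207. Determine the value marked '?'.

102

The 3 known points determine the degree-2 polynomial uniquely.
Write P(t) = at^2 + bt + c. Substituting each data point gives a linear system:
  16a + 4b + c = 33
  64a + 8b + c = 133
  100a + 10b + c = 207
Solving the system yields a = 2, b = 1, c = -3.
So P(t) = 2t^2 + t - 3.
Then P(7) = 102.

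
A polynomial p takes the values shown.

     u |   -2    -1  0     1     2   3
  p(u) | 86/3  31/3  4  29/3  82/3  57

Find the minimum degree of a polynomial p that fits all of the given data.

2

Forward differences of the values at u = -2, -1, 0, 1, 2, 3:
  p  : 86/3  31/3  4  29/3  82/3  57
  Δ  : -55/3  -19/3  17/3  53/3  89/3
  Δ^2: 12  12  12  12
  Δ^3: 0  0  0
  Δ^4: 0  0
  Δ^5: 0
The second differences are constant (12) and nonzero, while all higher differences vanish, so the minimal degree is 2.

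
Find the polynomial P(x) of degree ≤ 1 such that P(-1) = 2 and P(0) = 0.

P(x) = -2x

Write P(x) = ax + b. Substituting each data point gives a linear system:
  -a + b = 2
  b = 0
Solving the system yields a = -2, b = 0.
So P(x) = -2x.
Check: P(-1) = 2. ✓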